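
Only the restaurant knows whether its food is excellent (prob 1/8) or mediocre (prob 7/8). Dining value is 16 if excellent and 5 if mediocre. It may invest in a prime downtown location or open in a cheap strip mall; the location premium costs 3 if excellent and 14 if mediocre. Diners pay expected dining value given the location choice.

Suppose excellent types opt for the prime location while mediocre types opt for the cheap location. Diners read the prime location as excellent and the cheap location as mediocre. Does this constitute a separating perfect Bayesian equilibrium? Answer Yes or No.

Yes

Under these beliefs, the prime location earns price premium 16 and the cheap location earns price premium 5.
excellent: the prime location nets 16 − 3 = 13; the cheap location nets 5. excellent prefers the prime location.
mediocre: the prime location nets 16 − 14 = 2; the cheap location nets 5. mediocre prefers the cheap location.
Neither type deviates, so the separating profile is an equilibrium.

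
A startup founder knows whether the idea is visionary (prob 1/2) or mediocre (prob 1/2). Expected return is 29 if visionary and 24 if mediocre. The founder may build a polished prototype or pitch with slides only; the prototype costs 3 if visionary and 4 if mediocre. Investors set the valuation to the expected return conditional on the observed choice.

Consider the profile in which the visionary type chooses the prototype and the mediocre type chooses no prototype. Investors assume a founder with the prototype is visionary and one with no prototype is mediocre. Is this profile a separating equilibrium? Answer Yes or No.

Under these beliefs, the prototype earns valuation 29 and no prototype earns valuation 24.
visionary: the prototype nets 29 − 3 = 26; no prototype nets 24. visionary prefers the prototype.
mediocre: the prototype nets 29 − 4 = 25; no prototype nets 24. mediocre would deviate to the prototype.
mediocre has a profitable deviation, so the profile is not an equilibrium.

No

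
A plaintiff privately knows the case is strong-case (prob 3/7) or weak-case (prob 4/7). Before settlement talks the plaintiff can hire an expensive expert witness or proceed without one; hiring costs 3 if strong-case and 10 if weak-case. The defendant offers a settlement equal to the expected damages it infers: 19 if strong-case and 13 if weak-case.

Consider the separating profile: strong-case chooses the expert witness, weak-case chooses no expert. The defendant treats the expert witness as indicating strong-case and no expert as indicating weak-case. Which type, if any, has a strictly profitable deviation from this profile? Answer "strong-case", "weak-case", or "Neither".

The expert witness pays 19; no expert pays 13.
strong-case: assigned the expert witness, nets 19 − 3 = 16; deviating to no expert nets 13.
weak-case: assigned no expert, nets 13; deviating to the expert witness nets 19 − 10 = 9.
Both types strictly prefer their assigned action; no profitable deviation.

Neither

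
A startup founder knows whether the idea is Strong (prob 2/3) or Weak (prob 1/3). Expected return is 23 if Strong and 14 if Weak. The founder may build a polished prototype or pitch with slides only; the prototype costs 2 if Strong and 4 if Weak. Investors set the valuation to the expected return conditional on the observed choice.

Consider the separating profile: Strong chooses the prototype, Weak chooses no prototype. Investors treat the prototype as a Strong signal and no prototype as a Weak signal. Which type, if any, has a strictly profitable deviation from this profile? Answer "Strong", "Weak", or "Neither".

Weak

The prototype pays 23; no prototype pays 14.
Strong: assigned the prototype, nets 23 − 2 = 21; deviating to no prototype nets 14.
Weak: assigned no prototype, nets 14; deviating to the prototype nets 23 − 4 = 19.
The Weak type gains 5 by deviating.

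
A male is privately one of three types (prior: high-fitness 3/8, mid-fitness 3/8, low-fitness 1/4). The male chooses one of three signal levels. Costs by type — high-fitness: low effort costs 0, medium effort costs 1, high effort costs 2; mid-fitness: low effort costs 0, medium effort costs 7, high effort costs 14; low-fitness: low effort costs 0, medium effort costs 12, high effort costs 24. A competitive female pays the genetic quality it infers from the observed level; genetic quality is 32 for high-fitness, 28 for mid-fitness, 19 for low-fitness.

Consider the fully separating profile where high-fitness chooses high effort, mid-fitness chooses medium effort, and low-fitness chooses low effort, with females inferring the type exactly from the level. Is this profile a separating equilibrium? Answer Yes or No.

Yes

Separating mating payoffs: high effort → 32, medium effort → 28, low effort → 19.
high-fitness (assigned high effort): low effort: 19 − 0 = 19; medium effort: 28 − 1 = 27; high effort: 32 − 2 = 30. high-fitness stays.
mid-fitness (assigned medium effort): low effort: 19 − 0 = 19; medium effort: 28 − 7 = 21; high effort: 32 − 14 = 18. mid-fitness stays.
low-fitness (assigned low effort): low effort: 19 − 0 = 19; medium effort: 28 − 12 = 16; high effort: 32 − 24 = 8. low-fitness stays.
Every type prefers its assigned level; separation holds.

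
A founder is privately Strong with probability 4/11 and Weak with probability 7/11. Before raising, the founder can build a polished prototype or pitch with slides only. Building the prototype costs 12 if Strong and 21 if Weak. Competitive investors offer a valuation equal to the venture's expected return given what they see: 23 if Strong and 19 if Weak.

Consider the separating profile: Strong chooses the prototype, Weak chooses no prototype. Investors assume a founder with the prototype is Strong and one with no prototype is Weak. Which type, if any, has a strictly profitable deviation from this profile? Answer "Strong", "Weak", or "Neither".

Strong

The prototype pays 23; no prototype pays 19.
Strong: assigned the prototype, nets 23 − 12 = 11; deviating to no prototype nets 19.
Weak: assigned no prototype, nets 19; deviating to the prototype nets 23 − 21 = 2.
The Strong type gains 8 by deviating.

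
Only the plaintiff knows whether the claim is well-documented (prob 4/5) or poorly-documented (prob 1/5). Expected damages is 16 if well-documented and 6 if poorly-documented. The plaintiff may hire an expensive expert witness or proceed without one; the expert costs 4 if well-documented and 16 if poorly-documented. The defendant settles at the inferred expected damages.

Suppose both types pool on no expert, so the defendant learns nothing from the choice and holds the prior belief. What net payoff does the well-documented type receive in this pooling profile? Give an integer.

14

Pooled settlement = 4/5·16 + 1/5·6 = 14.
well-documented pays no cost for no expert, so net payoff = 14.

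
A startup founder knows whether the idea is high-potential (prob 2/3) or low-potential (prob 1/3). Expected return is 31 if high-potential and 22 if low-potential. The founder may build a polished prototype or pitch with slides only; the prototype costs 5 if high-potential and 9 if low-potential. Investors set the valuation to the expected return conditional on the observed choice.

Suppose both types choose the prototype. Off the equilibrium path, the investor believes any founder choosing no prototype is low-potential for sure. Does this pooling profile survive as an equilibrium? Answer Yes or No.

No

On path, the investor holds the prior and pays 2/3·31 + 1/3·22 = 28. Off path (no prototype), believing low-potential, it pays 22.
high-potential: the prototype nets 28 − 5 = 23; no prototype nets 22. high-potential stays.
low-potential: the prototype nets 28 − 9 = 19; no prototype nets 22. low-potential would deviate.
A type deviates, so pooling fails.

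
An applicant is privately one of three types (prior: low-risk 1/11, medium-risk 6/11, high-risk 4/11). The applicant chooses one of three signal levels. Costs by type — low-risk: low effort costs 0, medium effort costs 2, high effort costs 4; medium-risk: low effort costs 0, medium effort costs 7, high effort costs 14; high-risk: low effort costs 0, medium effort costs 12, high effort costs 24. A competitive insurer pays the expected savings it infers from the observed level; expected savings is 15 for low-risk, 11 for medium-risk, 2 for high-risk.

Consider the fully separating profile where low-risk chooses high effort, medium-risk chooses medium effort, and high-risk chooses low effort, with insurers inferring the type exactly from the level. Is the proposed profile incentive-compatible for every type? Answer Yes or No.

Separating rebates: high effort → 15, medium effort → 11, low effort → 2.
low-risk (assigned high effort): low effort: 2 − 0 = 2; medium effort: 11 − 2 = 9; high effort: 15 − 4 = 11. low-risk stays.
medium-risk (assigned medium effort): low effort: 2 − 0 = 2; medium effort: 11 − 7 = 4; high effort: 15 − 14 = 1. medium-risk stays.
high-risk (assigned low effort): low effort: 2 − 0 = 2; medium effort: 11 − 12 = -1; high effort: 15 − 24 = -9. high-risk stays.
Every type prefers its assigned level; separation holds.

Yes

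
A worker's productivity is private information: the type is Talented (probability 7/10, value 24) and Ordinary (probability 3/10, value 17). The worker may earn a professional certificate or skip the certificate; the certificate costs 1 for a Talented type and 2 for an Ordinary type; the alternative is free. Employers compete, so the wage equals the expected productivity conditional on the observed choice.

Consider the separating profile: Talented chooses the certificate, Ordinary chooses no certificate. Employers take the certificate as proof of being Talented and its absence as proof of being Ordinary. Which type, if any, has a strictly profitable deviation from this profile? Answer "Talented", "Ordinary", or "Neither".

Ordinary

The certificate pays 24; no certificate pays 17.
Talented: assigned the certificate, nets 24 − 1 = 23; deviating to no certificate nets 17.
Ordinary: assigned no certificate, nets 17; deviating to the certificate nets 24 − 2 = 22.
The Ordinary type gains 5 by deviating.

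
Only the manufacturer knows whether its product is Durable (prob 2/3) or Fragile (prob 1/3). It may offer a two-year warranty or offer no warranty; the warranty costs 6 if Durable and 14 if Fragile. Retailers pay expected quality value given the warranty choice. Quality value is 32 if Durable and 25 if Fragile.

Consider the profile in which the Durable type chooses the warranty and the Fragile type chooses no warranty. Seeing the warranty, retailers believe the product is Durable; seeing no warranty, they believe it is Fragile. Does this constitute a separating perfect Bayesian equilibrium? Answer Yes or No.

Yes

Under these beliefs, the warranty earns price 32 and no warranty earns price 25.
Durable: the warranty nets 32 − 6 = 26; no warranty nets 25. Durable prefers the warranty.
Fragile: the warranty nets 32 − 14 = 18; no warranty nets 25. Fragile prefers no warranty.
Neither type deviates, so the separating profile is an equilibrium.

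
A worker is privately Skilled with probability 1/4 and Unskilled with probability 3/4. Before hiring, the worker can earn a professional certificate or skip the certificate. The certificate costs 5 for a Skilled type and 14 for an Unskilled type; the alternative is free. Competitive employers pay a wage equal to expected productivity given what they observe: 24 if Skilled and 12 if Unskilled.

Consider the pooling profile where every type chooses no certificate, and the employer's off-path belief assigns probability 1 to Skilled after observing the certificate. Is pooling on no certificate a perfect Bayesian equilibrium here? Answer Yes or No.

No

On path, the employer holds the prior and pays 1/4·24 + 3/4·12 = 15. Off path (the certificate), believing Skilled, it pays 24.
Skilled: no certificate nets 15; the certificate nets 24 − 5 = 19. Skilled would deviate.
Unskilled: no certificate nets 15; the certificate nets 24 − 14 = 10. Unskilled stays.
A type deviates, so pooling fails.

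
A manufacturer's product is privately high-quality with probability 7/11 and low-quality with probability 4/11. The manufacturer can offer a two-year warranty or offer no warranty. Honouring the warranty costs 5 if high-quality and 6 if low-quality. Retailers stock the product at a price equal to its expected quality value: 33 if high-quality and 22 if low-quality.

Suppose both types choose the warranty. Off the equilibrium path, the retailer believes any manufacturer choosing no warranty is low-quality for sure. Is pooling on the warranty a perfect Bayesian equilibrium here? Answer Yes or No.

On path, the retailer holds the prior and pays 7/11·33 + 4/11·22 = 29. Off path (no warranty), believing low-quality, it pays 22.
high-quality: the warranty nets 29 − 5 = 24; no warranty nets 22. high-quality stays.
low-quality: the warranty nets 29 − 6 = 23; no warranty nets 22. low-quality stays.
No type deviates, so pooling is sustained.

Yes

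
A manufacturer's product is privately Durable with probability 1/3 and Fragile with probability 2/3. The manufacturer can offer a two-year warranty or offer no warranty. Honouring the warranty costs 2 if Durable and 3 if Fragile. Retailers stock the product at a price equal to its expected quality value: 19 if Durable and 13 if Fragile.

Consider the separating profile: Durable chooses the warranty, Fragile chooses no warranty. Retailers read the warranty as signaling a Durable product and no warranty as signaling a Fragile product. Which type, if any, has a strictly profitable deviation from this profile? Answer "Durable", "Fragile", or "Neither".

The warranty pays 19; no warranty pays 13.
Durable: assigned the warranty, nets 19 − 2 = 17; deviating to no warranty nets 13.
Fragile: assigned no warranty, nets 13; deviating to the warranty nets 19 − 3 = 16.
The Fragile type gains 3 by deviating.

Fragile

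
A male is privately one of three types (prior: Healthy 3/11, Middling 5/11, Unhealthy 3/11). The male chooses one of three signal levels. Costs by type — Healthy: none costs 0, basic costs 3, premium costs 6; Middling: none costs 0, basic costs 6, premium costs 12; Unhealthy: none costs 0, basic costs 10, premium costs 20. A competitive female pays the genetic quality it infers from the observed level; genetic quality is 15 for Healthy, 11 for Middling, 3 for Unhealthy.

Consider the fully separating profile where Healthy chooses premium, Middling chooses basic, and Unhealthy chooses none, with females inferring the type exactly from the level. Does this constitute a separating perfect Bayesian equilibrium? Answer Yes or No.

Yes

Separating mating payoffs: premium → 15, basic → 11, none → 3.
Healthy (assigned premium): none: 3 − 0 = 3; basic: 11 − 3 = 8; premium: 15 − 6 = 9. Healthy stays.
Middling (assigned basic): none: 3 − 0 = 3; basic: 11 − 6 = 5; premium: 15 − 12 = 3. Middling stays.
Unhealthy (assigned none): none: 3 − 0 = 3; basic: 11 − 10 = 1; premium: 15 − 20 = -5. Unhealthy stays.
Every type prefers its assigned level; separation holds.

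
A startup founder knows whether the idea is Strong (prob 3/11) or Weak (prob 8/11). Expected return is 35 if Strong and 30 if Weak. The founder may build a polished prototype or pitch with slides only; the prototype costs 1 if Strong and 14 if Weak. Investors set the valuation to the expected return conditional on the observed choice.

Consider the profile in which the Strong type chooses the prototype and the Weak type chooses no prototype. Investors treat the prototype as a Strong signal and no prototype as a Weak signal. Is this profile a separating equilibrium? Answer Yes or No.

Yes

Under these beliefs, the prototype earns valuation 35 and no prototype earns valuation 30.
Strong: the prototype nets 35 − 1 = 34; no prototype nets 30. Strong prefers the prototype.
Weak: the prototype nets 35 − 14 = 21; no prototype nets 30. Weak prefers no prototype.
Neither type deviates, so the separating profile is an equilibrium.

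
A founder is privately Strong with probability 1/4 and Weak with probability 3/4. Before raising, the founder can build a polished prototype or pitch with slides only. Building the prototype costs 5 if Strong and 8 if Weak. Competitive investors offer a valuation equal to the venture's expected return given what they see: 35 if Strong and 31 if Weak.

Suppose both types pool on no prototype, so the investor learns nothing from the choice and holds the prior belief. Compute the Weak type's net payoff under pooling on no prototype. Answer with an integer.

32

Pooled valuation = 1/4·35 + 3/4·31 = 32.
Weak pays no cost for no prototype, so net payoff = 32.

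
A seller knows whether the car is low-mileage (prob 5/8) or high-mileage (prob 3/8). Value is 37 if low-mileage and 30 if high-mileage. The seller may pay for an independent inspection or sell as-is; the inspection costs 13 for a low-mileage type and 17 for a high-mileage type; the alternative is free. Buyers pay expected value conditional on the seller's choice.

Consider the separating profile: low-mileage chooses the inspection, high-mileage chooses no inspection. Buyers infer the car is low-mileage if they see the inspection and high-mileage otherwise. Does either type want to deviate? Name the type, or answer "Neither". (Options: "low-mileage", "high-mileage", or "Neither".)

low-mileage

The inspection pays 37; no inspection pays 30.
low-mileage: assigned the inspection, nets 37 − 13 = 24; deviating to no inspection nets 30.
high-mileage: assigned no inspection, nets 30; deviating to the inspection nets 37 − 17 = 20.
The low-mileage type gains 6 by deviating.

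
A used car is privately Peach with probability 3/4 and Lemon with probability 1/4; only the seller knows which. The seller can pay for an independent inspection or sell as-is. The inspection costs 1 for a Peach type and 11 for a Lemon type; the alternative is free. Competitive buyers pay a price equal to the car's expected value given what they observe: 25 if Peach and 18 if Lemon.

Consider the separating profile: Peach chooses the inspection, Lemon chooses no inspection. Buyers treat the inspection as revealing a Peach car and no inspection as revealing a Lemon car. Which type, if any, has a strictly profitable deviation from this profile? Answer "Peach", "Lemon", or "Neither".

Neither

The inspection pays 25; no inspection pays 18.
Peach: assigned the inspection, nets 25 − 1 = 24; deviating to no inspection nets 18.
Lemon: assigned no inspection, nets 18; deviating to the inspection nets 25 − 11 = 14.
Both types strictly prefer their assigned action; no profitable deviation.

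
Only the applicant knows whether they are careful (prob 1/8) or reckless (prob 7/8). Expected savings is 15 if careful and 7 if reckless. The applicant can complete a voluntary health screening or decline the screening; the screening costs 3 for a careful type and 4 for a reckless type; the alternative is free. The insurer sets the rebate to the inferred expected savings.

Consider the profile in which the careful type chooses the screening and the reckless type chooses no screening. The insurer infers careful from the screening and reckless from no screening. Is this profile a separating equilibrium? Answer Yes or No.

Under these beliefs, the screening earns rebate 15 and no screening earns rebate 7.
careful: the screening nets 15 − 3 = 12; no screening nets 7. careful prefers the screening.
reckless: the screening nets 15 − 4 = 11; no screening nets 7. reckless would deviate to the screening.
reckless has a profitable deviation, so the profile is not an equilibrium.

No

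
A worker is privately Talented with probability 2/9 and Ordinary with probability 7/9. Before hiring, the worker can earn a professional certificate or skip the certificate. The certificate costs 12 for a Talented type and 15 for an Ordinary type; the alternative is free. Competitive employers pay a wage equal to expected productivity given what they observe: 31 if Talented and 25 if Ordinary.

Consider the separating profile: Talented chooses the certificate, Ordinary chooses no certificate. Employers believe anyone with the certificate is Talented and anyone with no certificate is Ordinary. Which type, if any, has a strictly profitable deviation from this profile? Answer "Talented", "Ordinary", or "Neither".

Talented

The certificate pays 31; no certificate pays 25.
Talented: assigned the certificate, nets 31 − 12 = 19; deviating to no certificate nets 25.
Ordinary: assigned no certificate, nets 25; deviating to the certificate nets 31 − 15 = 16.
The Talented type gains 6 by deviating.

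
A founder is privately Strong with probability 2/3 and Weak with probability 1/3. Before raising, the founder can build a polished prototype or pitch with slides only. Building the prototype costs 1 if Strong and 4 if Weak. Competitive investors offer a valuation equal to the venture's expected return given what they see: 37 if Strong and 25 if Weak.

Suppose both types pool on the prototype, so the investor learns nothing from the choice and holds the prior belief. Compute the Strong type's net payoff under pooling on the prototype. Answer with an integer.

32

Pooled valuation = 2/3·37 + 1/3·25 = 33.
Strong pays cost 1 for the prototype, so net payoff = 33 − 1 = 32.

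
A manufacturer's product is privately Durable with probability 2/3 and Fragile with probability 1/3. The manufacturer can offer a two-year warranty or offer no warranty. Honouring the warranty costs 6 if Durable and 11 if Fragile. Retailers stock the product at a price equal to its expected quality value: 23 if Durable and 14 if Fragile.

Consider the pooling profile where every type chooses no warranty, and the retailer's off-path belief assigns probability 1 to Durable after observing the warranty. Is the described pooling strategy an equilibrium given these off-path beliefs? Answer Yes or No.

On path, the retailer holds the prior and pays 2/3·23 + 1/3·14 = 20. Off path (the warranty), believing Durable, it pays 23.
Durable: no warranty nets 20; the warranty nets 23 − 6 = 17. Durable stays.
Fragile: no warranty nets 20; the warranty nets 23 − 11 = 12. Fragile stays.
No type deviates, so pooling is sustained.

Yes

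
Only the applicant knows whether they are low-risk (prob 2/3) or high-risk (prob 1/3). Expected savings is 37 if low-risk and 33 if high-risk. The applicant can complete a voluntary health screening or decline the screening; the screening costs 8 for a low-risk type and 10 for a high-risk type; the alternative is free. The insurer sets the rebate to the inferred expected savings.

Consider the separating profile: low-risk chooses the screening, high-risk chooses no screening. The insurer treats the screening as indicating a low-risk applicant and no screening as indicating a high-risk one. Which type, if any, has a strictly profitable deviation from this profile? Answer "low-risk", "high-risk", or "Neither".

The screening pays 37; no screening pays 33.
low-risk: assigned the screening, nets 37 − 8 = 29; deviating to no screening nets 33.
high-risk: assigned no screening, nets 33; deviating to the screening nets 37 − 10 = 27.
The low-risk type gains 4 by deviating.

low-risk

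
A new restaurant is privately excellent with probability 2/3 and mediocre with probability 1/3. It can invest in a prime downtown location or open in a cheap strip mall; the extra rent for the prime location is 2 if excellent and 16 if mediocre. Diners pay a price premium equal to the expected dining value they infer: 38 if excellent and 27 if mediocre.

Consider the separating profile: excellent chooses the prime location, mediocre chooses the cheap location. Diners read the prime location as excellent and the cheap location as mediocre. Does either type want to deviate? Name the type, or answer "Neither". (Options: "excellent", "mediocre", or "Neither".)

Neither

The prime location pays 38; the cheap location pays 27.
excellent: assigned the prime location, nets 38 − 2 = 36; deviating to the cheap location nets 27.
mediocre: assigned the cheap location, nets 27; deviating to the prime location nets 38 − 16 = 22.
Both types strictly prefer their assigned action; no profitable deviation.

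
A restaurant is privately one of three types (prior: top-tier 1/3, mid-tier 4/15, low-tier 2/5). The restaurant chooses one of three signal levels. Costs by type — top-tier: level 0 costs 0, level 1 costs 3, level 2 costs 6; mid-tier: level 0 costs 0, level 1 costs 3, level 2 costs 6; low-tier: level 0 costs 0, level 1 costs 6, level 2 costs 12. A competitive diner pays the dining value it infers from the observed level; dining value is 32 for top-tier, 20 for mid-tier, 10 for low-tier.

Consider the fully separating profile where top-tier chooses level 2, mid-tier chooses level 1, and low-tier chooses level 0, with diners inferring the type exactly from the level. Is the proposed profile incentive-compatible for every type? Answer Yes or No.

No

Separating price premiums: level 2 → 32, level 1 → 20, level 0 → 10.
top-tier (assigned level 2): level 0: 10 − 0 = 10; level 1: 20 − 3 = 17; level 2: 32 − 6 = 26. top-tier stays.
mid-tier (assigned level 1): level 0: 10 − 0 = 10; level 1: 20 − 3 = 17; level 2: 32 − 6 = 26. mid-tier prefers level 2.
low-tier (assigned level 0): level 0: 10 − 0 = 10; level 1: 20 − 6 = 14; level 2: 32 − 12 = 20. low-tier prefers level 2.
At least one type deviates; the separating profile fails.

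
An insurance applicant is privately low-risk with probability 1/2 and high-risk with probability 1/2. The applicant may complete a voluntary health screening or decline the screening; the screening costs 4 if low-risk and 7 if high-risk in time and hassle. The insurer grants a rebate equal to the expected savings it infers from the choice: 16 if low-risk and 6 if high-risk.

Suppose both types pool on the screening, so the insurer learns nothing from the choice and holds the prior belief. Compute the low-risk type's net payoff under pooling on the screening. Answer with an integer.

Pooled rebate = 1/2·16 + 1/2·6 = 11.
low-risk pays cost 4 for the screening, so net payoff = 11 − 4 = 7.

7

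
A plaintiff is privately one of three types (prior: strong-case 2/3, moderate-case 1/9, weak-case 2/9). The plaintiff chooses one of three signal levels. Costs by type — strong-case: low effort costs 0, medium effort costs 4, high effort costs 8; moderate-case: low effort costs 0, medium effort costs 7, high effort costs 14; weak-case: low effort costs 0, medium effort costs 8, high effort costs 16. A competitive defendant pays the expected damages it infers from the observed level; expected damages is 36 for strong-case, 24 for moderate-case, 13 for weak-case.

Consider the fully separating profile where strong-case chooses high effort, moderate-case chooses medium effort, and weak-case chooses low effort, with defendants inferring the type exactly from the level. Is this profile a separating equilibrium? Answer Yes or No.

No

Separating settlements: high effort → 36, medium effort → 24, low effort → 13.
strong-case (assigned high effort): low effort: 13 − 0 = 13; medium effort: 24 − 4 = 20; high effort: 36 − 8 = 28. strong-case stays.
moderate-case (assigned medium effort): low effort: 13 − 0 = 13; medium effort: 24 − 7 = 17; high effort: 36 − 14 = 22. moderate-case prefers high effort.
weak-case (assigned low effort): low effort: 13 − 0 = 13; medium effort: 24 − 8 = 16; high effort: 36 − 16 = 20. weak-case prefers high effort.
At least one type deviates; the separating profile fails.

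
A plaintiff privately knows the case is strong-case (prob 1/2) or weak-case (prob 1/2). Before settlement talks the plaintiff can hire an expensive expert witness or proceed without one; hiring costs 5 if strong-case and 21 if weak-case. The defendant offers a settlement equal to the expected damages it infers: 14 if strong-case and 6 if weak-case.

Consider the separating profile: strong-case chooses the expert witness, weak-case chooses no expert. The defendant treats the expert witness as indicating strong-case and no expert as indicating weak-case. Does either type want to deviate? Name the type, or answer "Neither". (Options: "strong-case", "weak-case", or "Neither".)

The expert witness pays 14; no expert pays 6.
strong-case: assigned the expert witness, nets 14 − 5 = 9; deviating to no expert nets 6.
weak-case: assigned no expert, nets 6; deviating to the expert witness nets 14 − 21 = -7.
Both types strictly prefer their assigned action; no profitable deviation.

Neither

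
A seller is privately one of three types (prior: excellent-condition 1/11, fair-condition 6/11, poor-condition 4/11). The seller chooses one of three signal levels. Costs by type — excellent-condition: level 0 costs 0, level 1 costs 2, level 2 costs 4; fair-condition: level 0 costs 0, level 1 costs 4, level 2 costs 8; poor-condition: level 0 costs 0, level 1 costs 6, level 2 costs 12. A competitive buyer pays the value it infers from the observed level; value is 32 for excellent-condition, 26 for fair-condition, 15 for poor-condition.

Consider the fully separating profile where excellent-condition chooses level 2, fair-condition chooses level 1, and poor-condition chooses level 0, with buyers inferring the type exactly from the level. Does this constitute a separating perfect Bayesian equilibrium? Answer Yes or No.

Separating prices: level 2 → 32, level 1 → 26, level 0 → 15.
excellent-condition (assigned level 2): level 0: 15 − 0 = 15; level 1: 26 − 2 = 24; level 2: 32 − 4 = 28. excellent-condition stays.
fair-condition (assigned level 1): level 0: 15 − 0 = 15; level 1: 26 − 4 = 22; level 2: 32 − 8 = 24. fair-condition prefers level 2.
poor-condition (assigned level 0): level 0: 15 − 0 = 15; level 1: 26 − 6 = 20; level 2: 32 − 12 = 20. poor-condition prefers level 1.
At least one type deviates; the separating profile fails.

No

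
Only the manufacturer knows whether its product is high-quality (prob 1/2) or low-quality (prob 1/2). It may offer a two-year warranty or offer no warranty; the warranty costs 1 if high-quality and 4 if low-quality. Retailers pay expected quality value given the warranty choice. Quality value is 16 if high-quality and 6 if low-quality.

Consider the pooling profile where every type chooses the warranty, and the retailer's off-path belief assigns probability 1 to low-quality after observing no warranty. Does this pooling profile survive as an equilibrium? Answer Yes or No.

Yes

On path, the retailer holds the prior and pays 1/2·16 + 1/2·6 = 11. Off path (no warranty), believing low-quality, it pays 6.
high-quality: the warranty nets 11 − 1 = 10; no warranty nets 6. high-quality stays.
low-quality: the warranty nets 11 − 4 = 7; no warranty nets 6. low-quality stays.
No type deviates, so pooling is sustained.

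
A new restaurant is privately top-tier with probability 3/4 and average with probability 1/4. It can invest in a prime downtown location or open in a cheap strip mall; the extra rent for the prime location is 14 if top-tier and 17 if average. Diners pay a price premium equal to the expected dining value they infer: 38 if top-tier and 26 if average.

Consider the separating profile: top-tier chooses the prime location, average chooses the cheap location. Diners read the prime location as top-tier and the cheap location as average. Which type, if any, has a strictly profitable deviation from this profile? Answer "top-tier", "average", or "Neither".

The prime location pays 38; the cheap location pays 26.
top-tier: assigned the prime location, nets 38 − 14 = 24; deviating to the cheap location nets 26.
average: assigned the cheap location, nets 26; deviating to the prime location nets 38 − 17 = 21.
The top-tier type gains 2 by deviating.

top-tier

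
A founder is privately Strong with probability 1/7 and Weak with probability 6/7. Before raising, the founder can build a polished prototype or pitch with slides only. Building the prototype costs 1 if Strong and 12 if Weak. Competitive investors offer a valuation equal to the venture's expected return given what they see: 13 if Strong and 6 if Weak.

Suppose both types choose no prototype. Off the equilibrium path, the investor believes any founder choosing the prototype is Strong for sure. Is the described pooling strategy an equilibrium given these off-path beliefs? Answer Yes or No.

On path, the investor holds the prior and pays 1/7·13 + 6/7·6 = 7. Off path (the prototype), believing Strong, it pays 13.
Strong: no prototype nets 7; the prototype nets 13 − 1 = 12. Strong would deviate.
Weak: no prototype nets 7; the prototype nets 13 − 12 = 1. Weak stays.
A type deviates, so pooling fails.

No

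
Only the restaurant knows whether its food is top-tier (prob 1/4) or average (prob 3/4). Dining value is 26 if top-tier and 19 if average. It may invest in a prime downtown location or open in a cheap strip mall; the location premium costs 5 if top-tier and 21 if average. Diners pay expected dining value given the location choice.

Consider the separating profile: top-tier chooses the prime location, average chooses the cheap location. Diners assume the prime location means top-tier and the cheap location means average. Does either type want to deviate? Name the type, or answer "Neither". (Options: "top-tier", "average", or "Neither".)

The prime location pays 26; the cheap location pays 19.
top-tier: assigned the prime location, nets 26 − 5 = 21; deviating to the cheap location nets 19.
average: assigned the cheap location, nets 19; deviating to the prime location nets 26 − 21 = 5.
Both types strictly prefer their assigned action; no profitable deviation.

Neither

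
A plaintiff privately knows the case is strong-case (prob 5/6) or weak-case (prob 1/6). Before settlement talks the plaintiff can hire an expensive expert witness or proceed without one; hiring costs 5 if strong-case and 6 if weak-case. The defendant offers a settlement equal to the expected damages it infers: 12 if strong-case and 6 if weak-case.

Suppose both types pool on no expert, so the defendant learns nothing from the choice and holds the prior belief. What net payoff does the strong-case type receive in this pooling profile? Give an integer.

11

Pooled settlement = 5/6·12 + 1/6·6 = 11.
strong-case pays no cost for no expert, so net payoff = 11.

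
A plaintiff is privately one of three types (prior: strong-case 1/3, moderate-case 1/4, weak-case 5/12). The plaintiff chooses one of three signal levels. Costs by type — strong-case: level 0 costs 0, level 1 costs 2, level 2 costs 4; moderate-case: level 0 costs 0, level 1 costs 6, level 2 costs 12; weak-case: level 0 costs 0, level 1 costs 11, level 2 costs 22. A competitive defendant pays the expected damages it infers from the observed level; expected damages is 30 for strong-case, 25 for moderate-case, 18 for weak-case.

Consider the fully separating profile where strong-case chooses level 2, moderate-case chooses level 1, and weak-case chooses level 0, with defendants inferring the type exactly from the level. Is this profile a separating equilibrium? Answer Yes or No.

Yes

Separating settlements: level 2 → 30, level 1 → 25, level 0 → 18.
strong-case (assigned level 2): level 0: 18 − 0 = 18; level 1: 25 − 2 = 23; level 2: 30 − 4 = 26. strong-case stays.
moderate-case (assigned level 1): level 0: 18 − 0 = 18; level 1: 25 − 6 = 19; level 2: 30 − 12 = 18. moderate-case stays.
weak-case (assigned level 0): level 0: 18 − 0 = 18; level 1: 25 − 11 = 14; level 2: 30 − 22 = 8. weak-case stays.
Every type prefers its assigned level; separation holds.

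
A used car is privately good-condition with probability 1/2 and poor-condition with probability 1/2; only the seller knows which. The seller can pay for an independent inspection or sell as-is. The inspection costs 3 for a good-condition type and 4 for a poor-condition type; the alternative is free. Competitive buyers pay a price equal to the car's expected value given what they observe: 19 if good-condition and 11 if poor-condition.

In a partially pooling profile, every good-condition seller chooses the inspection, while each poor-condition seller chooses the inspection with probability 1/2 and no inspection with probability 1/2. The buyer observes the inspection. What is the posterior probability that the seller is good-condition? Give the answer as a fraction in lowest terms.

P(the inspection) = (1/2)·1 + (1/2)·(1/2) = 3/4.
By Bayes' rule, P(good-condition | the inspection) = (1/2) / (3/4) = 2/3.

2/3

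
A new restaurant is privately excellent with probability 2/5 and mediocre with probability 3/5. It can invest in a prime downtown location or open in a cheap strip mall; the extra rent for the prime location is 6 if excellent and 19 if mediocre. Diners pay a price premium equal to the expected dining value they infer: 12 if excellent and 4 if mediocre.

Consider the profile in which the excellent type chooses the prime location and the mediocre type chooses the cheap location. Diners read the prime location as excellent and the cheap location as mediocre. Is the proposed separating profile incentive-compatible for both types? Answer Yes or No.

Yes

Under these beliefs, the prime location earns price premium 12 and the cheap location earns price premium 4.
excellent: the prime location nets 12 − 6 = 6; the cheap location nets 4. excellent prefers the prime location.
mediocre: the prime location nets 12 − 19 = -7; the cheap location nets 4. mediocre prefers the cheap location.
Neither type deviates, so the separating profile is an equilibrium.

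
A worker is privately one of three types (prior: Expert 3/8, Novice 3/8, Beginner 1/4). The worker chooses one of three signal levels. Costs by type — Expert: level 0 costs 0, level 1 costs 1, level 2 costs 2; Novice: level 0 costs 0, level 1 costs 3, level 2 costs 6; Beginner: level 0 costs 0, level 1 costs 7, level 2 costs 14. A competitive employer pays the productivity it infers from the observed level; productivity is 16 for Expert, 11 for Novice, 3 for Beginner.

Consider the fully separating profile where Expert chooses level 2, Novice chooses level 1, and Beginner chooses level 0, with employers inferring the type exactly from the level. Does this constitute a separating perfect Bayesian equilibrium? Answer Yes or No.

Separating wages: level 2 → 16, level 1 → 11, level 0 → 3.
Expert (assigned level 2): level 0: 3 − 0 = 3; level 1: 11 − 1 = 10; level 2: 16 − 2 = 14. Expert stays.
Novice (assigned level 1): level 0: 3 − 0 = 3; level 1: 11 − 3 = 8; level 2: 16 − 6 = 10. Novice prefers level 2.
Beginner (assigned level 0): level 0: 3 − 0 = 3; level 1: 11 − 7 = 4; level 2: 16 − 14 = 2. Beginner prefers level 1.
At least one type deviates; the separating profile fails.

No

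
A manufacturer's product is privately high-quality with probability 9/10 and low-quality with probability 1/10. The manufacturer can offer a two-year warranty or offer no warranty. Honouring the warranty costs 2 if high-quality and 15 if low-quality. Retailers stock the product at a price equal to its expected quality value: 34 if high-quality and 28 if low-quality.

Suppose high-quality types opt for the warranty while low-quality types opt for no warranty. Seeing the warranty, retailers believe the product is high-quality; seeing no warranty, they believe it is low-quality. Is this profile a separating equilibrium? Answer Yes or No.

Under these beliefs, the warranty earns price 34 and no warranty earns price 28.
high-quality: the warranty nets 34 − 2 = 32; no warranty nets 28. high-quality prefers the warranty.
low-quality: the warranty nets 34 − 15 = 19; no warranty nets 28. low-quality prefers no warranty.
Neither type deviates, so the separating profile is an equilibrium.

Yes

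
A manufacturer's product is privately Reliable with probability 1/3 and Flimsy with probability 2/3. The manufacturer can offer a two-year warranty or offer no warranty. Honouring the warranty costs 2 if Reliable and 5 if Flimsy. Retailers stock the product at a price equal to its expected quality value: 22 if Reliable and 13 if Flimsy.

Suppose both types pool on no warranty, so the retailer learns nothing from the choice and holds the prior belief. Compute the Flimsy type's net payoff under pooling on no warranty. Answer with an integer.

16

Pooled price = 1/3·22 + 2/3·13 = 16.
Flimsy pays no cost for no warranty, so net payoff = 16.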